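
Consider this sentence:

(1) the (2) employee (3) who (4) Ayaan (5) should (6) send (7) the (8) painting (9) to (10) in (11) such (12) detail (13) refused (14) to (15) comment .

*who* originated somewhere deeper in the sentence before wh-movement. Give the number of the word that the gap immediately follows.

'who' is the object of the preposition 'to' (recipient of 'send'). It moves to the left edge, and the trace sits right after 'to':
The employee who Ayaan should send the painting to ___ in such detail refused to comment.
'to' is word 9.

9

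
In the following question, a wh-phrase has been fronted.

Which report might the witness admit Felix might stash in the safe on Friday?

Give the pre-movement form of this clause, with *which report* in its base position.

The witness might admit Felix might stash which report in the safe on Friday.

The filler 'which report' is interpreted as the direct object of 'stash'. Wh-movement fronts it, leaving a gap right after 'stash':
Which report might the witness admit Felix might stash ___ in the safe on Friday?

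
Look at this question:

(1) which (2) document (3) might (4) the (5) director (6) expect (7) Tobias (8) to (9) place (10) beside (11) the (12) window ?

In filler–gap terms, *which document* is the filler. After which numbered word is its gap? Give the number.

Before movement: The director might expect Tobias to place which document beside the window.
'which document' functions as the direct object of 'place'. It moves to the left edge, and the trace sits right after 'place':
Which document might the director expect Tobias to place ___ beside the window?
'place' is word 9.

9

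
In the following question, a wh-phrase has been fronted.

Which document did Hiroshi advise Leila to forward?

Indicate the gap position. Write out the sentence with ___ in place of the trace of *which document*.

Which document did Hiroshi advise Leila to forward ___?

Before movement: Hiroshi did advise Leila to forward which document.
'which document' is the direct object of 'forward'. The gap is right after 'forward'.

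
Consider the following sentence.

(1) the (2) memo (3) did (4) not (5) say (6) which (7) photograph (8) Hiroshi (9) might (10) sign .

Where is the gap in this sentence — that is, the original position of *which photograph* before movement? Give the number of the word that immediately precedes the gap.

10

Before movement: Hiroshi might sign which photograph.
'which photograph' functions as the direct object of 'sign'. Wh-movement fronts it, leaving a gap right after 'sign':
The memo did not say which photograph Hiroshi might sign ___.
'sign' is word 10.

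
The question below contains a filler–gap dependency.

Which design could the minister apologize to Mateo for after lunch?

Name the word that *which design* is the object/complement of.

Pre-movement form: The minister could apologize to Mateo for which design after lunch.
The filler 'which design' is interpreted as the object of the preposition 'for'. It moves to the left edge, and the trace sits right after 'for':
Which design could the minister apologize to Mateo for ___ after lunch?

for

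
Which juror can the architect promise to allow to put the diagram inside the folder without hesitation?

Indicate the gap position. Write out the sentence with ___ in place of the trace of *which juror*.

Which juror can the architect promise to allow ___ to put the diagram inside the folder without hesitation?

Pre-movement form: The architect can promise to allow which juror to put the diagram inside the folder without hesitation.
The filler 'which juror' is interpreted as the direct object of 'allow'. The gap is right after 'allow'.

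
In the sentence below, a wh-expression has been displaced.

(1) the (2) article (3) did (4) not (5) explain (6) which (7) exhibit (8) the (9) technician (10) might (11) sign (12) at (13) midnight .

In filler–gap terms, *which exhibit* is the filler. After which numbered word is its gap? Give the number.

11

In situ: The technician might sign which exhibit at midnight.
The filler 'which exhibit' is interpreted as the direct object of 'sign'. Wh-movement fronts it, leaving a gap right after 'sign':
The article did not explain which exhibit the technician might sign ___ at midnight.
'sign' is word 11.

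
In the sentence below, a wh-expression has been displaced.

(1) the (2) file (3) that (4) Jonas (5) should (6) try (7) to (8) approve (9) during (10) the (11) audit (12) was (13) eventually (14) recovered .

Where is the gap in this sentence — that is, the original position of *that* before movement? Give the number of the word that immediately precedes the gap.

'that' functions as the direct object of 'approve'. It moves to the left edge, and the trace sits right after 'approve':
The file that Jonas should try to approve ___ during the audit was eventually recovered.
'approve' is word 8.

8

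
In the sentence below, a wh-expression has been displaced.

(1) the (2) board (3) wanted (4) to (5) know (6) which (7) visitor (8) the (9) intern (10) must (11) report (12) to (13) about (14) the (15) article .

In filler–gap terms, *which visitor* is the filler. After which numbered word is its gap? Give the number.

Underlying clause: The intern must report to which visitor about the article.
'which visitor' is the object of the preposition 'to'. It moves to the left edge, and the trace sits right after 'to':
The board wanted to know which visitor the intern must report to ___ about the article.
'to' is word 12.

12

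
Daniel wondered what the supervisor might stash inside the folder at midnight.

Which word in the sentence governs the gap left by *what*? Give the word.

Pre-movement form: The supervisor might stash what inside the folder at midnight.
'what' is the direct object of 'stash'. Wh-movement fronts it, leaving a gap right after 'stash':
Daniel wondered what the supervisor might stash ___ inside the folder at midnight.

stash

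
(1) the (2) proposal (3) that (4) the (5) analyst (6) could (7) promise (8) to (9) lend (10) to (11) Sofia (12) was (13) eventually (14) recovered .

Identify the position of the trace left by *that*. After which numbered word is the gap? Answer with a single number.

9

'that' is the direct object of 'lend'. Wh-movement fronts it, leaving a gap right after 'lend':
The proposal that the analyst could promise to lend ___ to Sofia was eventually recovered.
'lend' is word 9.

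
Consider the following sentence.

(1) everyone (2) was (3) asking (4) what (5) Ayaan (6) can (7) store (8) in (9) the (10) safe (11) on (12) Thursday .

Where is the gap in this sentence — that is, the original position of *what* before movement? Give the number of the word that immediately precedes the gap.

In situ: Ayaan can store what in the safe on Thursday.
'what' functions as the direct object of 'store'. It moves to the left edge, and the trace sits right after 'store':
Everyone was asking what Ayaan can store ___ in the safe on Thursday.
'store' is word 7.

7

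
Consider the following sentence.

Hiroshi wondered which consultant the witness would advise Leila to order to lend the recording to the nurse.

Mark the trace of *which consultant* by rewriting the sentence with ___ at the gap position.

Hiroshi wondered which consultant the witness would advise Leila to order ___ to lend the recording to the nurse.

Underlying clause: The witness would advise Leila to order which consultant to lend the recording to the nurse.
'which consultant' functions as the direct object of 'order'. The gap is right after 'order'.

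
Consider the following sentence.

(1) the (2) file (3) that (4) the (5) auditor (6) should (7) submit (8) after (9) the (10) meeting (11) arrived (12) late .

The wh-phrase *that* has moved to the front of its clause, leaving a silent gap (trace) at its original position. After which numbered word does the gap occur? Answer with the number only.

7

The filler 'that' is interpreted as the direct object of 'submit'. It moves to the left edge, and the trace sits right after 'submit':
The file that the auditor should submit ___ after the meeting arrived late.
'submit' is word 7.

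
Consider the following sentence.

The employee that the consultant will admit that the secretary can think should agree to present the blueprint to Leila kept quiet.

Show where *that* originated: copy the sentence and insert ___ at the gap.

The employee that the consultant will admit that the secretary can think ___ should agree to present the blueprint to Leila kept quiet.

The filler 'that' is interpreted as the subject of the clause embedded under 'think'. The gap is right after 'think'.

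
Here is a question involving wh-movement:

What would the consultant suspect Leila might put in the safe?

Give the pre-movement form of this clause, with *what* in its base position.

The consultant would suspect Leila might put what in the safe.

The filler 'what' is interpreted as the direct object of 'put'. Wh-movement fronts it, leaving a gap right after 'put':
What would the consultant suspect Leila might put ___ in the safe?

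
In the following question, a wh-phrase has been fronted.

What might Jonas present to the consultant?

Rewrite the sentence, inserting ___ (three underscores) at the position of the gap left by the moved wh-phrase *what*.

Before movement: Jonas might present what to the consultant.
'what' functions as the direct object of 'present'. The gap is right after 'present'.

What might Jonas present ___ to the consultant?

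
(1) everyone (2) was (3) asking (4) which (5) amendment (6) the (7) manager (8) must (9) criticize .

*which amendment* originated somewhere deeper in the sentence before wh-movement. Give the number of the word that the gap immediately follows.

Before movement: The manager must criticize which amendment.
'which amendment' is the direct object of 'criticize'. Fronting leaves a gap immediately after 'criticize':
Everyone was asking which amendment the manager must criticize ___.
'criticize' is word 9.

9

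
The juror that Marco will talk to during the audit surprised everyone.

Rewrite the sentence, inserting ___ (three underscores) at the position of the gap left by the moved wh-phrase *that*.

The filler 'that' is interpreted as the object of the preposition 'to'. The gap is right after 'to'.

The juror that Marco will talk to ___ during the audit surprised everyone.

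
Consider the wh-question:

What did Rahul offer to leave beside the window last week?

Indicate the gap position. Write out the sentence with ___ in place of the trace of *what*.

Pre-movement form: Rahul did offer to leave what beside the window last week.
'what' is the direct object of 'leave'. The gap is right after 'leave'.

What did Rahul offer to leave ___ beside the window last week?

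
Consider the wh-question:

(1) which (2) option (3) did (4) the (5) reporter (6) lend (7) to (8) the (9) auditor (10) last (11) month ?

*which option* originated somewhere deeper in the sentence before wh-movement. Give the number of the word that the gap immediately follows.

Pre-movement form: The reporter did lend which option to the auditor last month.
'which option' is the direct object of 'lend'. It moves to the left edge, and the trace sits right after 'lend':
Which option did the reporter lend ___ to the auditor last month?
'lend' is word 6.

6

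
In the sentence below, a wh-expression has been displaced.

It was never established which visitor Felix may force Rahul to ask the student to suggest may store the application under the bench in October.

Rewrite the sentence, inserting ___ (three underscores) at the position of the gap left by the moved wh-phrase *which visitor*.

It was never established which visitor Felix may force Rahul to ask the student to suggest ___ may store the application under the bench in October.

Pre-movement form: Felix may force Rahul to ask the student to suggest which visitor may store the application under the bench in October.
The filler 'which visitor' is interpreted as the subject of the clause embedded under 'suggest'. The gap is right after 'suggest'.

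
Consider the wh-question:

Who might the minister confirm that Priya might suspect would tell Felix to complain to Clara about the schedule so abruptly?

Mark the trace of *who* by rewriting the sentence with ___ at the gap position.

Who might the minister confirm that Priya might suspect ___ would tell Felix to complain to Clara about the schedule so abruptly?

In situ: The minister might confirm that Priya might suspect who would tell Felix to complain to Clara about the schedule so abruptly.
'who' is the subject of the clause embedded under 'suspect'. The gap is right after 'suspect'.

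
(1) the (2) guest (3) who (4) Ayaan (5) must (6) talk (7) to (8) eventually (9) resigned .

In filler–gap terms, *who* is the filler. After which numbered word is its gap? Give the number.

'who' functions as the object of the preposition 'to'. It moves to the left edge, and the trace sits right after 'to':
The guest who Ayaan must talk to ___ eventually resigned.
'to' is word 7.

7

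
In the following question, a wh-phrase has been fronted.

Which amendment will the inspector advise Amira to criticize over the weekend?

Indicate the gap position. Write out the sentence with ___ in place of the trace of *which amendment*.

In situ: The inspector will advise Amira to criticize which amendment over the weekend.
The filler 'which amendment' is interpreted as the direct object of 'criticize'. The gap is right after 'criticize'.

Which amendment will the inspector advise Amira to criticize ___ over the weekend?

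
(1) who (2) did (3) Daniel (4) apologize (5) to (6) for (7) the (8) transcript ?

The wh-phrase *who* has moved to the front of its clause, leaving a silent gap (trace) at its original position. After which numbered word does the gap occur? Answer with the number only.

5

Underlying clause: Daniel did apologize to who for the transcript.
The filler 'who' is interpreted as the object of the preposition 'to'. It moves to the left edge, and the trace sits right after 'to':
Who did Daniel apologize to ___ for the transcript?
'to' is word 5.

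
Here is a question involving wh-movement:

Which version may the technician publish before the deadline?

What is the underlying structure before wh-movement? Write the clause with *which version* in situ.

The technician may publish which version before the deadline.

'which version' is the direct object of 'publish'. Wh-movement fronts it, leaving a gap right after 'publish':
Which version may the technician publish ___ before the deadline?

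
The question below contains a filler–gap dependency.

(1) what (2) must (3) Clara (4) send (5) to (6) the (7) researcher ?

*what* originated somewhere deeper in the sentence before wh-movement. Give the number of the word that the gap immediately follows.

4

Underlying clause: Clara must send what to the researcher.
The filler 'what' is interpreted as the direct object of 'send'. It moves to the left edge, and the trace sits right after 'send':
What must Clara send ___ to the researcher?
'send' is word 4.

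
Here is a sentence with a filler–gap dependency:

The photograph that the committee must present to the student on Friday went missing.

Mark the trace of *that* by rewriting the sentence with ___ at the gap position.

The photograph that the committee must present ___ to the student on Friday went missing.

The filler 'that' is interpreted as the direct object of 'present'. The gap is right after 'present'.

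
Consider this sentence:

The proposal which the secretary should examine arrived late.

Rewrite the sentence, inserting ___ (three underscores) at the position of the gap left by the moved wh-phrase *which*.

'which' functions as the direct object of 'examine'. The gap is right after 'examine'.

The proposal which the secretary should examine ___ arrived late.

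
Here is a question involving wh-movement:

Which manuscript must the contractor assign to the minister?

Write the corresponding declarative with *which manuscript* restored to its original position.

'which manuscript' functions as the direct object of 'assign'. It moves to the left edge, and the trace sits right after 'assign':
Which manuscript must the contractor assign ___ to the minister?

The contractor must assign which manuscript to the minister.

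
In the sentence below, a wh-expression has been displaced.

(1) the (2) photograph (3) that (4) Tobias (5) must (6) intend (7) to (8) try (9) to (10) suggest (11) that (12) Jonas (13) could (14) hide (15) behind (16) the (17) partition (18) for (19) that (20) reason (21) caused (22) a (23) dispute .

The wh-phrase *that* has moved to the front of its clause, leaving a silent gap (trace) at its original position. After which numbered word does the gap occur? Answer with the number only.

'that' functions as the direct object of 'hide'. It moves to the left edge, and the trace sits right after 'hide':
The photograph that Tobias must intend to try to suggest that Jonas could hide ___ behind the partition for that reason caused a dispute.
'hide' is word 14.

14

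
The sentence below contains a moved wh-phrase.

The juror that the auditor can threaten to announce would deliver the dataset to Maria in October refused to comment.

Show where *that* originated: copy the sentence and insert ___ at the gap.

'that' functions as the subject of the clause embedded under 'announce'. The gap is right after 'announce'.

The juror that the auditor can threaten to announce ___ would deliver the dataset to Maria in October refused to comment.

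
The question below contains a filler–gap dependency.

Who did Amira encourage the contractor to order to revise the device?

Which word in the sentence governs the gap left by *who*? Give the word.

order

In situ: Amira did encourage the contractor to order who to revise the device.
'who' functions as the direct object of 'order'. Fronting leaves a gap immediately after 'order':
Who did Amira encourage the contractor to order ___ to revise the device?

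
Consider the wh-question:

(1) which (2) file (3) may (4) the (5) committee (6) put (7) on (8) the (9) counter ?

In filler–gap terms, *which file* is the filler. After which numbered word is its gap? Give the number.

In situ: The committee may put which file on the counter.
The filler 'which file' is interpreted as the direct object of 'put'. Fronting leaves a gap immediately after 'put':
Which file may the committee put ___ on the counter?
'put' is word 6.

6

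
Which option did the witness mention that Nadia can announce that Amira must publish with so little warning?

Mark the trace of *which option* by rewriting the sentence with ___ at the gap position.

Underlying clause: The witness did mention that Nadia can announce that Amira must publish which option with so little warning.
'which option' is the direct object of 'publish'. The gap is right after 'publish'.

Which option did the witness mention that Nadia can announce that Amira must publish ___ with so little warning?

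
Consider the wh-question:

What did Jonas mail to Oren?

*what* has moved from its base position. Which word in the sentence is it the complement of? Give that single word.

mail

Pre-movement form: Jonas did mail what to Oren.
The filler 'what' is interpreted as the direct object of 'mail'. It moves to the left edge, and the trace sits right after 'mail':
What did Jonas mail ___ to Oren?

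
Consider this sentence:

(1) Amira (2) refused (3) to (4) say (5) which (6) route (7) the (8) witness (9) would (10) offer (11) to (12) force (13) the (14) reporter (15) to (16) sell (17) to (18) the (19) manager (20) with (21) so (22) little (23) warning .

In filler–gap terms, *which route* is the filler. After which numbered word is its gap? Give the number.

Pre-movement form: The witness would offer to force the reporter to sell which route to the manager with so little warning.
The filler 'which route' is interpreted as the direct object of 'sell'. Fronting leaves a gap immediately after 'sell':
Amira refused to say which route the witness would offer to force the reporter to sell ___ to the manager with so little warning.
'sell' is word 16.

16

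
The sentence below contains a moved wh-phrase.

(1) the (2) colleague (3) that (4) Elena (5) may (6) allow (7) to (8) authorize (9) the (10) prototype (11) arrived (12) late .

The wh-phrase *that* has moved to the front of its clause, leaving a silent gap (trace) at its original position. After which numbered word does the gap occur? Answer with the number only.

6

'that' is the direct object of 'allow'. It moves to the left edge, and the trace sits right after 'allow':
The colleague that Elena may allow ___ to authorize the prototype arrived late.
'allow' is word 6.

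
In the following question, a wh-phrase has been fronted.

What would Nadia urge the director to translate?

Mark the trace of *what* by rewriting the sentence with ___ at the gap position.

Underlying clause: Nadia would urge the director to translate what.
'what' is the direct object of 'translate'. The gap is right after 'translate'.

What would Nadia urge the director to translate ___?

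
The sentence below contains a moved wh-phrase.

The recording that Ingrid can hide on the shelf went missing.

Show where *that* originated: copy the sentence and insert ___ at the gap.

The filler 'that' is interpreted as the direct object of 'hide'. The gap is right after 'hide'.

The recording that Ingrid can hide ___ on the shelf went missing.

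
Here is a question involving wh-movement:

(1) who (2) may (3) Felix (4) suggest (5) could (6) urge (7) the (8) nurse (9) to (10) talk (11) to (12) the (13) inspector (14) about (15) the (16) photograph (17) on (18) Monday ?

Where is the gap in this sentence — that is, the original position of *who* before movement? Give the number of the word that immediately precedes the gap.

Before movement: Felix may suggest who could urge the nurse to talk to the inspector about the photograph on Monday.
'who' is the subject of the clause embedded under 'suggest'. Fronting leaves a gap immediately after 'suggest':
Who may Felix suggest ___ could urge the nurse to talk to the inspector about the photograph on Monday?
'suggest' is word 4.

4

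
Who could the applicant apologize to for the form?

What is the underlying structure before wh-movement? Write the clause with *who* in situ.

The applicant could apologize to who for the form.

'who' is the object of the preposition 'to'. Wh-movement fronts it, leaving a gap right after 'to':
Who could the applicant apologize to ___ for the form?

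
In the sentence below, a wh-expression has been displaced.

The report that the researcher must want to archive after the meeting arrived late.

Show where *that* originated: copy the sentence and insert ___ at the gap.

The filler 'that' is interpreted as the direct object of 'archive'. The gap is right after 'archive'.

The report that the researcher must want to archive ___ after the meeting arrived late.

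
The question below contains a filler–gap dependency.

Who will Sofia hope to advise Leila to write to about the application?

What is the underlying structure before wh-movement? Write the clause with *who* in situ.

Sofia will hope to advise Leila to write to who about the application.

'who' is the object of the preposition 'to'. It moves to the left edge, and the trace sits right after 'to':
Who will Sofia hope to advise Leila to write to ___ about the application?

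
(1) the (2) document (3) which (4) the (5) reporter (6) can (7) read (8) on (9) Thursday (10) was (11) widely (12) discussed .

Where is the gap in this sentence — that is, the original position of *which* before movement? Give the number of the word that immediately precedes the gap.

7

'which' functions as the direct object of 'read'. Wh-movement fronts it, leaving a gap right after 'read':
The document which the reporter can read ___ on Thursday was widely discussed.
'read' is word 7.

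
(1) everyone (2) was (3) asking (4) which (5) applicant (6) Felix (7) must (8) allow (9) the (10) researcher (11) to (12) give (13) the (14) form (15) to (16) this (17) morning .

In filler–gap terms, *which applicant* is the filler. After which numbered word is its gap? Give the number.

15

Pre-movement form: Felix must allow the researcher to give the form to which applicant this morning.
The filler 'which applicant' is interpreted as the object of the preposition 'to' (recipient of 'give'). Fronting leaves a gap immediately after 'to':
Everyone was asking which applicant Felix must allow the researcher to give the form to ___ this morning.
'to' is word 15.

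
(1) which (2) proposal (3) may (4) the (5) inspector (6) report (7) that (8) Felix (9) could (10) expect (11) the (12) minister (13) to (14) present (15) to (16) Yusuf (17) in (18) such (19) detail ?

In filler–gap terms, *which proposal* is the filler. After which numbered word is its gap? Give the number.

Underlying clause: The inspector may report that Felix could expect the minister to present which proposal to Yusuf in such detail.
'which proposal' functions as the direct object of 'present'. Wh-movement fronts it, leaving a gap right after 'present':
Which proposal may the inspector report that Felix could expect the minister to present ___ to Yusuf in such detail?
'present' is word 14.

14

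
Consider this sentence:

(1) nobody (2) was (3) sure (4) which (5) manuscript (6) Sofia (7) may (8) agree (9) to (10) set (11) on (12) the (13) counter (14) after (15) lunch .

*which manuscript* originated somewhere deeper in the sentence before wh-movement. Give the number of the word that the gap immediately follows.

10

Underlying clause: Sofia may agree to set which manuscript on the counter after lunch.
The filler 'which manuscript' is interpreted as the direct object of 'set'. Wh-movement fronts it, leaving a gap right after 'set':
Nobody was sure which manuscript Sofia may agree to set ___ on the counter after lunch.
'set' is word 10.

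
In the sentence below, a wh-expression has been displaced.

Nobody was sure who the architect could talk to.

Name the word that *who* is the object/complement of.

Pre-movement form: The architect could talk to who.
The filler 'who' is interpreted as the object of the preposition 'to'. Fronting leaves a gap immediately after 'to':
Nobody was sure who the architect could talk to ___.

to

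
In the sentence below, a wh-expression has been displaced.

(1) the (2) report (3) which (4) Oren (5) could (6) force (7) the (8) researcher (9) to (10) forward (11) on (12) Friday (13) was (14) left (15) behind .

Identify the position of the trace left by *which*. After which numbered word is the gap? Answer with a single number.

'which' functions as the direct object of 'forward'. Wh-movement fronts it, leaving a gap right after 'forward':
The report which Oren could force the researcher to forward ___ on Friday was left behind.
'forward' is word 10.

10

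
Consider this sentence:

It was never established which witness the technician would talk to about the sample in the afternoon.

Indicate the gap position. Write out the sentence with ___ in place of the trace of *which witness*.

It was never established which witness the technician would talk to ___ about the sample in the afternoon.

Pre-movement form: The technician would talk to which witness about the sample in the afternoon.
The filler 'which witness' is interpreted as the object of the preposition 'to'. The gap is right after 'to'.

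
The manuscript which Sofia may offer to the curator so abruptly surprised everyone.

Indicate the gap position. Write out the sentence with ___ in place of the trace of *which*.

The manuscript which Sofia may offer ___ to the curator so abruptly surprised everyone.

'which' is the direct object of 'offer'. The gap is right after 'offer'.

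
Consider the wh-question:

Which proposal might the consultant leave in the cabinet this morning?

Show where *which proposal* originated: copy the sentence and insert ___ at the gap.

Which proposal might the consultant leave ___ in the cabinet this morning?

Before movement: The consultant might leave which proposal in the cabinet this morning.
The filler 'which proposal' is interpreted as the direct object of 'leave'. The gap is right after 'leave'.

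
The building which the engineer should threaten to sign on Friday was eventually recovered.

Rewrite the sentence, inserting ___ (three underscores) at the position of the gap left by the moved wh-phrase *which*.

The filler 'which' is interpreted as the direct object of 'sign'. The gap is right after 'sign'.

The building which the engineer should threaten to sign ___ on Friday was eventually recovered.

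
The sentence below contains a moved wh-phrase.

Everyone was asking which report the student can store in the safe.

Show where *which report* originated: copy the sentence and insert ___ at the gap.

Underlying clause: The student can store which report in the safe.
'which report' functions as the direct object of 'store'. The gap is right after 'store'.

Everyone was asking which report the student can store ___ in the safe.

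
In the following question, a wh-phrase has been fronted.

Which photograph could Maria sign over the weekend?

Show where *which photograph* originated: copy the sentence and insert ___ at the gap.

Before movement: Maria could sign which photograph over the weekend.
'which photograph' functions as the direct object of 'sign'. The gap is right after 'sign'.

Which photograph could Maria sign ___ over the weekend?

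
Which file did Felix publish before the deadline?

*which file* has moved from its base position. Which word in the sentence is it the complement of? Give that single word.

Underlying clause: Felix did publish which file before the deadline.
The filler 'which file' is interpreted as the direct object of 'publish'. Fronting leaves a gap immediately after 'publish':
Which file did Felix publish ___ before the deadline?

publish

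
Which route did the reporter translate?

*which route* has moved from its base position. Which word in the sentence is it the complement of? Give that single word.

translate

Before movement: The reporter did translate which route.
'which route' functions as the direct object of 'translate'. Wh-movement fronts it, leaving a gap right after 'translate':
Which route did the reporter translate ___?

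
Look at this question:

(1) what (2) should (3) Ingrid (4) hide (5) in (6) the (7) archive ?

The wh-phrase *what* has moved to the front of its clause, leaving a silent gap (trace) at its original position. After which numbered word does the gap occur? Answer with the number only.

Underlying clause: Ingrid should hide what in the archive.
'what' functions as the direct object of 'hide'. Fronting leaves a gap immediately after 'hide':
What should Ingrid hide ___ in the archive?
'hide' is word 4.

4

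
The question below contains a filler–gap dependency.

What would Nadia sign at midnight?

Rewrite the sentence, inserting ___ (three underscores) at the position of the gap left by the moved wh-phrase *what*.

What would Nadia sign ___ at midnight?

In situ: Nadia would sign what at midnight.
The filler 'what' is interpreted as the direct object of 'sign'. The gap is right after 'sign'.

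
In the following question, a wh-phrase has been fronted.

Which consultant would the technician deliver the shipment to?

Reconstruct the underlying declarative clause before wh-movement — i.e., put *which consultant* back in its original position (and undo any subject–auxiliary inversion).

The technician would deliver the shipment to which consultant.

The filler 'which consultant' is interpreted as the object of the preposition 'to' (recipient of 'deliver'). Fronting leaves a gap immediately after 'to':
Which consultant would the technician deliver the shipment to ___?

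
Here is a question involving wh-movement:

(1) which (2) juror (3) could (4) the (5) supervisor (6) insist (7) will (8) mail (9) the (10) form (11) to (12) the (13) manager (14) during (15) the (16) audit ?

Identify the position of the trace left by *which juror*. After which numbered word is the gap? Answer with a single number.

6

Pre-movement form: The supervisor could insist which juror will mail the form to the manager during the audit.
The filler 'which juror' is interpreted as the subject of the clause embedded under 'insist'. Fronting leaves a gap immediately after 'insist':
Which juror could the supervisor insist ___ will mail the form to the manager during the audit?
'insist' is word 6.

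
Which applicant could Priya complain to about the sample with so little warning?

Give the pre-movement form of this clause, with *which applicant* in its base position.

The filler 'which applicant' is interpreted as the object of the preposition 'to'. Fronting leaves a gap immediately after 'to':
Which applicant could Priya complain to ___ about the sample with so little warning?

Priya could complain to which applicant about the sample with so little warning.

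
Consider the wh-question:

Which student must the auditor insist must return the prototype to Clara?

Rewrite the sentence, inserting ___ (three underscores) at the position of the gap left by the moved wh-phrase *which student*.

In situ: The auditor must insist which student must return the prototype to Clara.
The filler 'which student' is interpreted as the subject of the clause embedded under 'insist'. The gap is right after 'insist'.

Which student must the auditor insist ___ must return the prototype to Clara?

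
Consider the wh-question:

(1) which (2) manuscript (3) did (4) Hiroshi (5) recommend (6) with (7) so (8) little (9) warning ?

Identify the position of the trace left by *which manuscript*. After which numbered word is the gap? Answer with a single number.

5

Before movement: Hiroshi did recommend which manuscript with so little warning.
The filler 'which manuscript' is interpreted as the direct object of 'recommend'. It moves to the left edge, and the trace sits right after 'recommend':
Which manuscript did Hiroshi recommend ___ with so little warning?
'recommend' is word 5.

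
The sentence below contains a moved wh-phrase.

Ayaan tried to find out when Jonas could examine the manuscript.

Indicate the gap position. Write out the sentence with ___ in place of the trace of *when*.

Ayaan tried to find out when Jonas could examine the manuscript ___.

In situ: Jonas could examine the manuscript when.
The filler 'when' is interpreted as the temporal adjunct. The gap is right after 'manuscript'.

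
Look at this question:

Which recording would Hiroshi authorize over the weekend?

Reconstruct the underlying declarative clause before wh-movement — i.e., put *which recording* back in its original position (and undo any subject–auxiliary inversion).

'which recording' is the direct object of 'authorize'. Wh-movement fronts it, leaving a gap right after 'authorize':
Which recording would Hiroshi authorize ___ over the weekend?

Hiroshi would authorize which recording over the weekend.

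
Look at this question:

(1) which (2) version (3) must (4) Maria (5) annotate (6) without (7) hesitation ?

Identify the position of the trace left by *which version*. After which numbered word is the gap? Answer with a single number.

5

Underlying clause: Maria must annotate which version without hesitation.
'which version' is the direct object of 'annotate'. It moves to the left edge, and the trace sits right after 'annotate':
Which version must Maria annotate ___ without hesitation?
'annotate' is word 5.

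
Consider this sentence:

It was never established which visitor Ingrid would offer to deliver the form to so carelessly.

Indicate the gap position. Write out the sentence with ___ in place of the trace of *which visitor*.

It was never established which visitor Ingrid would offer to deliver the form to ___ so carelessly.

Pre-movement form: Ingrid would offer to deliver the form to which visitor so carelessly.
'which visitor' is the object of the preposition 'to' (recipient of 'deliver'). The gap is right after 'to'.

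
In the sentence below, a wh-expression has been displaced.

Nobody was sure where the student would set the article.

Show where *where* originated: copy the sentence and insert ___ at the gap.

Nobody was sure where the student would set the article ___.

In situ: The student would set the article where.
The filler 'where' is interpreted as the locative complement of 'set'. The gap is right after 'article'.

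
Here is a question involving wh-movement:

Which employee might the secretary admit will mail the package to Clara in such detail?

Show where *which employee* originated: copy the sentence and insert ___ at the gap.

Before movement: The secretary might admit which employee will mail the package to Clara in such detail.
'which employee' functions as the subject of the clause embedded under 'admit'. The gap is right after 'admit'.

Which employee might the secretary admit ___ will mail the package to Clara in such detail?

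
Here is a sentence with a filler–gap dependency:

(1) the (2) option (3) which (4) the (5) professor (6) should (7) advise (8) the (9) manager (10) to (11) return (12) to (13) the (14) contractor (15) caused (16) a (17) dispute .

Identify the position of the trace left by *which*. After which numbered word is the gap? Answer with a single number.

11

'which' functions as the direct object of 'return'. It moves to the left edge, and the trace sits right after 'return':
The option which the professor should advise the manager to return ___ to the contractor caused a dispute.
'return' is word 11.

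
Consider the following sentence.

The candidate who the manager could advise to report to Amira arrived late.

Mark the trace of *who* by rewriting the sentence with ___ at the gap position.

The candidate who the manager could advise ___ to report to Amira arrived late.

'who' is the direct object of 'advise'. The gap is right after 'advise'.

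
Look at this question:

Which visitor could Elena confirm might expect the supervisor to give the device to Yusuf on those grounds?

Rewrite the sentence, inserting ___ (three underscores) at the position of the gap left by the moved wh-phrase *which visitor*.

Which visitor could Elena confirm ___ might expect the supervisor to give the device to Yusuf on those grounds?

Pre-movement form: Elena could confirm which visitor might expect the supervisor to give the device to Yusuf on those grounds.
'which visitor' functions as the subject of the clause embedded under 'confirm'. The gap is right after 'confirm'.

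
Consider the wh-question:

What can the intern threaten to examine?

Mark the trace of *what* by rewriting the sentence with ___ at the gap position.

Pre-movement form: The intern can threaten to examine what.
'what' functions as the direct object of 'examine'. The gap is right after 'examine'.

What can the intern threaten to examine ___?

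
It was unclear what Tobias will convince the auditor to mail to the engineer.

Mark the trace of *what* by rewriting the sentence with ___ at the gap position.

It was unclear what Tobias will convince the auditor to mail ___ to the engineer.

Underlying clause: Tobias will convince the auditor to mail what to the engineer.
'what' functions as the direct object of 'mail'. The gap is right after 'mail'.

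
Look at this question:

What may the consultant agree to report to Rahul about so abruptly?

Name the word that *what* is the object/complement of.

about

Before movement: The consultant may agree to report to Rahul about what so abruptly.
'what' functions as the object of the preposition 'about'. Fronting leaves a gap immediately after 'about':
What may the consultant agree to report to Rahul about ___ so abruptly?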